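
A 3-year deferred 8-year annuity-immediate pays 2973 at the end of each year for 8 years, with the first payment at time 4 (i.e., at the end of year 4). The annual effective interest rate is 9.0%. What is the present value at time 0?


PV at time 3 of the 8-year annuity-immediate:
a_n = 2973 * (1-(1+0.09)^(-8))/0.09 = 16455.0172
Discount back 3 years to time 0:
PV = 16455.0172 * (1+0.09)^(-3)
= 16455.0172 * 0.772183
= 12706.2925


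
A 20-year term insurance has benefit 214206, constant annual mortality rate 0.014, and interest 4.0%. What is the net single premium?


NSP = benefit * sum_{k=0}^{n-1} k_p_x * q * v^(k+1)
With constant q=0.014, v=0.961538
Sum = 0.17001
NSP = 214206 * 0.17001
= 36417.1106


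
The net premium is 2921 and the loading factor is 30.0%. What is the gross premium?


Gross = net * (1 + loading)
= 2921 * (1 + 0.3)
= 2921 * 1.3
= 3797.3


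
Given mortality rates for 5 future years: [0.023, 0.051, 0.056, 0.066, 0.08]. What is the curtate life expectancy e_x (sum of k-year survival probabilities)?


e_x = sum_{k=1}^{n} k_p_x
k_p_x values:
  1_p_x = 0.977
  2_p_x = 0.927173
  3_p_x = 0.875251
  4_p_x = 0.817485
  5_p_x = 0.752086
e_x = 4.349


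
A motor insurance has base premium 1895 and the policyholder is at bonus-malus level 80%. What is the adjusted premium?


adjusted = base * BM_level / 100
= 1895 * 80 / 100
= 1895 * 0.8
= 1516.0


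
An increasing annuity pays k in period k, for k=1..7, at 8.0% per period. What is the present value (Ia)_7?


(Ia)_n = sum_{k=1}^{n} k * v^k, v = 1/(1+i)
v = 0.925926
Sum computed term by term:
(Ia)_7 = 19.2306


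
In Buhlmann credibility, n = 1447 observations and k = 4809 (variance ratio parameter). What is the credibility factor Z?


Z = n / (n + k)
= 1447 / (1447 + 4809)
= 1447 / 6256
= 0.2313


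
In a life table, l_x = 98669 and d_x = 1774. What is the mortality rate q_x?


q_x = d_x / l_x
= 1774 / 98669
= 0.018


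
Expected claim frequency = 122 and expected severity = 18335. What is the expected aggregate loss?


E[S] = E[N] * E[X]
= 122 * 18335
= 2.2369e+06


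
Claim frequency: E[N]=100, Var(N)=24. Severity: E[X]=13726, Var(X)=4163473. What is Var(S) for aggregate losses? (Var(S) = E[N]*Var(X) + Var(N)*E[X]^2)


Var(S) = E[N]*Var(X) + Var(N)*E[X]^2
= 100*4163473 + 24*13726^2
= 416347300 + 4521673824
= 4.9380e+09


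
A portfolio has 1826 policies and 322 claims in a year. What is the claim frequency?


frequency = claims / policies
= 322 / 1826
= 0.1763


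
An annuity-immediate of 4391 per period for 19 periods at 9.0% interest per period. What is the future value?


FV = PMT * ((1+i)^n - 1) / i
= 4391 * ((1.09)^19 - 1) / 0.09
= 4391 * (5.141661 - 1) / 0.09
= 202067.0508


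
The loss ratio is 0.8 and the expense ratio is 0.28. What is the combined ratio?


Combined ratio = loss ratio + expense ratio
= 0.8 + 0.28
= 1.08


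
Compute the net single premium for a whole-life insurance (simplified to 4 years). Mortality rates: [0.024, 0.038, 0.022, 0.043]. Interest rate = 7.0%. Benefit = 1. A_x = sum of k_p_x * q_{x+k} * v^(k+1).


v = 0.934579
Year 0: k_p_x=1.0, q=0.024, term=0.02243
Year 1: k_p_x=0.976, q=0.038, term=0.032394
Year 2: k_p_x=0.938912, q=0.022, term=0.016862
Year 3: k_p_x=0.918256, q=0.043, term=0.030123
A_x = 0.1018


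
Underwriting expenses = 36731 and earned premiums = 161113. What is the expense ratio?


Expense ratio = expenses / premiums
= 36731 / 161113
= 0.228


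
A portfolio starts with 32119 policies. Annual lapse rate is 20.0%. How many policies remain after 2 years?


remaining = initial * (1 - lapse)^years
= 32119 * (1 - 0.2)^2
= 32119 * 0.64
= 20556.16


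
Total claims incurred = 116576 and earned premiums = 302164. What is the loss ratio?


Loss ratio = claims / premiums
= 116576 / 302164
= 0.3858


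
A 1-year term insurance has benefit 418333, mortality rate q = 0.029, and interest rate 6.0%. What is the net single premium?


NSP = benefit * q * v
v = 1/(1+i) = 0.943396
NSP = 418333 * 0.029 * 0.943396
= 11444.9594


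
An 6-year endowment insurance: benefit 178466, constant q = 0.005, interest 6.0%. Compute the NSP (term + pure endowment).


Term component = 4337.0762
Pure endowment = 6_p_x * v^6 * benefit = 0.970373 * 0.704961 * 178466 = 122084.0091
NSP = 126421.0854


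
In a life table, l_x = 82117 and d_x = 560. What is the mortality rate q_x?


q_x = d_x / l_x
= 560 / 82117
= 0.0068


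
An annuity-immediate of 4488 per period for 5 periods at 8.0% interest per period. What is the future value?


FV = PMT * ((1+i)^n - 1) / i
= 4488 * ((1.08)^5 - 1) / 0.08
= 4488 * (1.469328 - 1) / 0.08
= 26329.3051


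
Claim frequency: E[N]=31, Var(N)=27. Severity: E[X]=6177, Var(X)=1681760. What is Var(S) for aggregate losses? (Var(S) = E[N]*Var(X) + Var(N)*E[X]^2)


Var(S) = E[N]*Var(X) + Var(N)*E[X]^2
= 31*1681760 + 27*6177^2
= 52134560 + 1030193883
= 1.0823e+09


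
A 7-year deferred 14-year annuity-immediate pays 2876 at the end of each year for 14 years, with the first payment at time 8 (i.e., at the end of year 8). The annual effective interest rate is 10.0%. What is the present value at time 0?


PV at time 7 of the 14-year annuity-immediate:
a_n = 2876 * (1-(1+0.1)^(-14))/0.1 = 21186.5931
Discount back 7 years to time 0:
PV = 21186.5931 * (1+0.1)^(-7)
= 21186.5931 * 0.513158
= 10872.0723


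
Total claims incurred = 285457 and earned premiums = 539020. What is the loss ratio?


Loss ratio = claims / premiums
= 285457 / 539020
= 0.5296


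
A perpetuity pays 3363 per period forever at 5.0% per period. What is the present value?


PV = PMT / i
= 3363 / 0.05
= 67260.0


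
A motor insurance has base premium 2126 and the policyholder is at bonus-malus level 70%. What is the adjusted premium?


adjusted = base * BM_level / 100
= 2126 * 70 / 100
= 2126 * 0.7
= 1488.2


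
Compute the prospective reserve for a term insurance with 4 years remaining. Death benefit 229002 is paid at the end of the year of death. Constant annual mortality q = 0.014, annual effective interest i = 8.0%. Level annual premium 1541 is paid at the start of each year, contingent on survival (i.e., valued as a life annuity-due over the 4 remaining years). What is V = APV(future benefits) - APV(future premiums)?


v = 1/(1+i) = 0.925926
APV(future benefits) per unit = sum_{k=0}^{3} k_p_x * q * v^(k+1) = 0.045467
APV(future benefits) = 229002 * 0.045467 = 10411.9328
Life annuity-due factor ä_{x:4} = sum_{k=0}^{3} k_p_x * v^k = 3.50742
APV(future premiums) = 1541 * 3.50742 = 5404.9346
V = 10411.9328 - 5404.9346
= 5006.9982


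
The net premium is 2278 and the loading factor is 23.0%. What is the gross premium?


Gross = net * (1 + loading)
= 2278 * (1 + 0.23)
= 2278 * 1.23
= 2801.94


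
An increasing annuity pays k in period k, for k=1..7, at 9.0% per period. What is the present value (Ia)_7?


(Ia)_n = sum_{k=1}^{n} k * v^k, v = 1/(1+i)
v = 0.917431
Sum computed term by term:
(Ia)_7 = 18.4075


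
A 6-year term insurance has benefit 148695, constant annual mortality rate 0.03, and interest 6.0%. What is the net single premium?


NSP = benefit * sum_{k=0}^{n-1} k_p_x * q * v^(k+1)
With constant q=0.03, v=0.943396
Sum = 0.137596
NSP = 148695 * 0.137596
= 20459.8177


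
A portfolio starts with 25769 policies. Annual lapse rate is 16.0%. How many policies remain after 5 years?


remaining = initial * (1 - lapse)^years
= 25769 * (1 - 0.16)^5
= 25769 * 0.418212
= 10776.9035


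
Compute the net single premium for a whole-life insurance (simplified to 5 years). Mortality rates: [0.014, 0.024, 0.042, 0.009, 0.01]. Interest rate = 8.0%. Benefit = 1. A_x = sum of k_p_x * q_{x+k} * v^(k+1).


v = 0.925926
Year 0: k_p_x=1.0, q=0.014, term=0.012963
Year 1: k_p_x=0.986, q=0.024, term=0.020288
Year 2: k_p_x=0.962336, q=0.042, term=0.032085
Year 3: k_p_x=0.921918, q=0.009, term=0.006099
Year 4: k_p_x=0.913621, q=0.01, term=0.006218
A_x = 0.0777


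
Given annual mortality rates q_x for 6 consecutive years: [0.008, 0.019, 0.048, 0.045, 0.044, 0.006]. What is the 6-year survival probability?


p_k = 1 - q_k for each year
Survival = product of (1 - q_k)
= 0.992 * 0.981 * 0.952 * 0.955 * 0.956 * 0.994
= 0.8407


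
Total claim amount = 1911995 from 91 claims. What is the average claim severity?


severity = total / number
= 1911995 / 91
= 21010.9341


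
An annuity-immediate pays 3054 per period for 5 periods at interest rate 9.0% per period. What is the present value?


PV = PMT * (1 - (1+i)^(-n)) / i
= 3054 * (1 - (1+0.09)^(-5)) / 0.09
= 3054 * (1 - 0.649931) / 0.09
= 3054 * 3.889651
= 11878.995


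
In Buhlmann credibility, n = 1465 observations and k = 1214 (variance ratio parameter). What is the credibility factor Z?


Z = n / (n + k)
= 1465 / (1465 + 1214)
= 1465 / 2679
= 0.5468


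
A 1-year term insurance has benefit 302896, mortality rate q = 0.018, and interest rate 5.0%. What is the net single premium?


NSP = benefit * q * v
v = 1/(1+i) = 0.952381
NSP = 302896 * 0.018 * 0.952381
= 5192.5029


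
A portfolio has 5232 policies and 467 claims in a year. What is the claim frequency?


frequency = claims / policies
= 467 / 5232
= 0.0893


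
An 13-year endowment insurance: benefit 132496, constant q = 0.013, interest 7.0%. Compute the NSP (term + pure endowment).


Term component = 13487.9495
Pure endowment = 13_p_x * v^13 * benefit = 0.843574 * 0.414964 * 132496 = 46380.6299
NSP = 59868.5794


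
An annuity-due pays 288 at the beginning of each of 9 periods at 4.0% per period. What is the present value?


PV_due = PMT * (1-(1+i)^(-n))/i * (1+i)
PV_immediate = 2141.3755
PV_due = 2141.3755 * 1.04
= 2227.0305


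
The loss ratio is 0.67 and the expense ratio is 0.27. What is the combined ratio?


Combined ratio = loss ratio + expense ratio
= 0.67 + 0.27
= 0.94


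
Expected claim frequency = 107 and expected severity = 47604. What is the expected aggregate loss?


E[S] = E[N] * E[X]
= 107 * 47604
= 5.0936e+06


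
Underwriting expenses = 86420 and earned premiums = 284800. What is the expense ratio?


Expense ratio = expenses / premiums
= 86420 / 284800
= 0.3034


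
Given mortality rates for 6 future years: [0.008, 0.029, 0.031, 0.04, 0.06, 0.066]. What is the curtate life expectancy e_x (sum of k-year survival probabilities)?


e_x = sum_{k=1}^{n} k_p_x
k_p_x values:
  1_p_x = 0.992
  2_p_x = 0.963232
  3_p_x = 0.933372
  4_p_x = 0.896037
  5_p_x = 0.842275
  6_p_x = 0.786685
e_x = 5.4136


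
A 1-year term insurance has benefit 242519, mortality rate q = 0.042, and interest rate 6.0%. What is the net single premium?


NSP = benefit * q * v
v = 1/(1+i) = 0.943396
NSP = 242519 * 0.042 * 0.943396
= 9609.2434


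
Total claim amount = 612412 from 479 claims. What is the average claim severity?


severity = total / number
= 612412 / 479
= 1278.5219


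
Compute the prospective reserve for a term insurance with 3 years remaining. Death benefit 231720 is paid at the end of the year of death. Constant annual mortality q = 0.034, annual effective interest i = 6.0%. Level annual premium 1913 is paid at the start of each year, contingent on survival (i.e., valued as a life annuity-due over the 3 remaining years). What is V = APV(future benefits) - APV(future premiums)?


v = 1/(1+i) = 0.943396
APV(future benefits) per unit = sum_{k=0}^{2} k_p_x * q * v^(k+1) = 0.087945
APV(future benefits) = 231720 * 0.087945 = 20378.7014
Life annuity-due factor ä_{x:3} = sum_{k=0}^{2} k_p_x * v^k = 2.741826
APV(future premiums) = 1913 * 2.741826 = 5245.1137
V = 20378.7014 - 5245.1137
= 15133.5877


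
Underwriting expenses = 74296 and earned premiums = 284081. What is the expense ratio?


Expense ratio = expenses / premiums
= 74296 / 284081
= 0.2615


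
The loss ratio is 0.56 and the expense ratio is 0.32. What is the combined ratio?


Combined ratio = loss ratio + expense ratio
= 0.56 + 0.32
= 0.88


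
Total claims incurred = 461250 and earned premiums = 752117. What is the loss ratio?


Loss ratio = claims / premiums
= 461250 / 752117
= 0.6133


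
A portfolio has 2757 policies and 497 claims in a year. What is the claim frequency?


frequency = claims / policies
= 497 / 2757
= 0.1803


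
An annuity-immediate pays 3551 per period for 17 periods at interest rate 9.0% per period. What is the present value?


PV = PMT * (1 - (1+i)^(-n)) / i
= 3551 * (1 - (1+0.09)^(-17)) / 0.09
= 3551 * (1 - 0.231073) / 0.09
= 3551 * 8.543631
= 30338.435


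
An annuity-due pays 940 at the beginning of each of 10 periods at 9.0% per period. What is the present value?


PV_due = PMT * (1-(1+i)^(-n))/i * (1+i)
PV_immediate = 6032.5982
PV_due = 6032.5982 * 1.09
= 6575.5321


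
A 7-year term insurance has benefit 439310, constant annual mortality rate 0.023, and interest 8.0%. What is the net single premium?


NSP = benefit * sum_{k=0}^{n-1} k_p_x * q * v^(k+1)
With constant q=0.023, v=0.925926
Sum = 0.112591
NSP = 439310 * 0.112591
= 49462.4046


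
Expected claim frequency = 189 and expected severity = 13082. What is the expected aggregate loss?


E[S] = E[N] * E[X]
= 189 * 13082
= 2.4725e+06


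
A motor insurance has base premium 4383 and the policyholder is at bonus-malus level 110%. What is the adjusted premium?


adjusted = base * BM_level / 100
= 4383 * 110 / 100
= 4383 * 1.1
= 4821.3


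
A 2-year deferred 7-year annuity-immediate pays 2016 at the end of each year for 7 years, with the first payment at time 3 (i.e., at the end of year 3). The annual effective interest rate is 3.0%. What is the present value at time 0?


PV at time 2 of the 7-year annuity-immediate:
a_n = 2016 * (1-(1+0.03)^(-7))/0.03 = 12560.2504
Discount back 2 years to time 0:
PV = 12560.2504 * (1+0.03)^(-2)
= 12560.2504 * 0.942596
= 11839.2407


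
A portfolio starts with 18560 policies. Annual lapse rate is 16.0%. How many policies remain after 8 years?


remaining = initial * (1 - lapse)^years
= 18560 * (1 - 0.16)^8
= 18560 * 0.247876
= 4600.5765


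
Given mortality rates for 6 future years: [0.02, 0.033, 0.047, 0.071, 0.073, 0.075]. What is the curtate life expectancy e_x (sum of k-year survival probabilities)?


e_x = sum_{k=1}^{n} k_p_x
k_p_x values:
  1_p_x = 0.98
  2_p_x = 0.94766
  3_p_x = 0.90312
  4_p_x = 0.838998
  5_p_x = 0.777752
  6_p_x = 0.71942
e_x = 5.167


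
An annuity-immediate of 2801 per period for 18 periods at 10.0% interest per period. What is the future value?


FV = PMT * ((1+i)^n - 1) / i
= 2801 * ((1.1)^18 - 1) / 0.1
= 2801 * (5.559917 - 1) / 0.1
= 127723.284


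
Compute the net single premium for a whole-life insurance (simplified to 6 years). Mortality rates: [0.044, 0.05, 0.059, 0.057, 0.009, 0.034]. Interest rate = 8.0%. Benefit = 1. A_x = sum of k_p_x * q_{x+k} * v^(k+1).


v = 0.925926
Year 0: k_p_x=1.0, q=0.044, term=0.040741
Year 1: k_p_x=0.956, q=0.05, term=0.040981
Year 2: k_p_x=0.9082, q=0.059, term=0.042537
Year 3: k_p_x=0.854616, q=0.057, term=0.035806
Year 4: k_p_x=0.805903, q=0.009, term=0.004936
Year 5: k_p_x=0.79865, q=0.034, term=0.017112
A_x = 0.1821


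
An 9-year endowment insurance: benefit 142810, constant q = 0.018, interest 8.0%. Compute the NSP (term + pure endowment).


Term component = 15087.6004
Pure endowment = 9_p_x * v^9 * benefit = 0.849187 * 0.500249 * 142810 = 60666.398
NSP = 75753.9984


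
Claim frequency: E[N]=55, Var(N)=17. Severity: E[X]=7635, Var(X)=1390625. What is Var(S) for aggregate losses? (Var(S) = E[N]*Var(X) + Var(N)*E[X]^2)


Var(S) = E[N]*Var(X) + Var(N)*E[X]^2
= 55*1390625 + 17*7635^2
= 76484375 + 990984825
= 1.0675e+09


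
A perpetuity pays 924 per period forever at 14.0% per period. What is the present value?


PV = PMT / i
= 924 / 0.14
= 6600.0


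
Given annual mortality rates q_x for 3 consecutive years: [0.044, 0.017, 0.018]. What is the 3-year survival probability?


p_k = 1 - q_k for each year
Survival = product of (1 - q_k)
= 0.956 * 0.983 * 0.982
= 0.9228


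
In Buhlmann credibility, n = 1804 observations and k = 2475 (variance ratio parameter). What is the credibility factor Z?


Z = n / (n + k)
= 1804 / (1804 + 2475)
= 1804 / 4279
= 0.4216


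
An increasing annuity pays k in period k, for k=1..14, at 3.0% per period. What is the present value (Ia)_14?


(Ia)_n = sum_{k=1}^{n} k * v^k, v = 1/(1+i)
v = 0.970874
Sum computed term by term:
(Ia)_14 = 79.3102


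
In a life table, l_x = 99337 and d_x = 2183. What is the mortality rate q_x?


q_x = d_x / l_x
= 2183 / 99337
= 0.022


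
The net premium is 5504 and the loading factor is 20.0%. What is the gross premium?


Gross = net * (1 + loading)
= 5504 * (1 + 0.2)
= 5504 * 1.2
= 6604.8


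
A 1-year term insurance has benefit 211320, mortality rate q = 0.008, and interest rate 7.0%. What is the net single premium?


NSP = benefit * q * v
v = 1/(1+i) = 0.934579
NSP = 211320 * 0.008 * 0.934579
= 1579.9626


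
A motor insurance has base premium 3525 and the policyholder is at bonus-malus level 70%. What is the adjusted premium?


adjusted = base * BM_level / 100
= 3525 * 70 / 100
= 3525 * 0.7
= 2467.5


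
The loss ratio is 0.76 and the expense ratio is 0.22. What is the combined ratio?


Combined ratio = loss ratio + expense ratio
= 0.76 + 0.22
= 0.98


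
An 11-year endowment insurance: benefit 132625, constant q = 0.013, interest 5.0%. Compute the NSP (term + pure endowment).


Term component = 13511.1683
Pure endowment = 11_p_x * v^11 * benefit = 0.865942 * 0.584679 * 132625 = 67147.7997
NSP = 80658.968


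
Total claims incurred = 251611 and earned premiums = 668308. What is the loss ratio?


Loss ratio = claims / premiums
= 251611 / 668308
= 0.3765


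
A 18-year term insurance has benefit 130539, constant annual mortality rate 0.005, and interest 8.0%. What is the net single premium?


NSP = benefit * sum_{k=0}^{n-1} k_p_x * q * v^(k+1)
With constant q=0.005, v=0.925926
Sum = 0.045373
NSP = 130539 * 0.045373
= 5922.9478


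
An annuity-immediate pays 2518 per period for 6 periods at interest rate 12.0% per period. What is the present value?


PV = PMT * (1 - (1+i)^(-n)) / i
= 2518 * (1 - (1+0.12)^(-6)) / 0.12
= 2518 * (1 - 0.506631) / 0.12
= 2518 * 4.111407
= 10352.5236


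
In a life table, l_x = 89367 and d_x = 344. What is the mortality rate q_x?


q_x = d_x / l_x
= 344 / 89367
= 0.0038


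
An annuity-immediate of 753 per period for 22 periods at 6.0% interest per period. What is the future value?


FV = PMT * ((1+i)^n - 1) / i
= 753 * ((1.06)^22 - 1) / 0.06
= 753 * (3.603537 - 1) / 0.06
= 32674.3946


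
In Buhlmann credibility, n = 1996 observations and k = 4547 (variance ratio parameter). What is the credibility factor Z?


Z = n / (n + k)
= 1996 / (1996 + 4547)
= 1996 / 6543
= 0.3051


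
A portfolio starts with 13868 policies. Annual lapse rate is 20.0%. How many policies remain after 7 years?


remaining = initial * (1 - lapse)^years
= 13868 * (1 - 0.2)^7
= 13868 * 0.209715
= 2908.3304


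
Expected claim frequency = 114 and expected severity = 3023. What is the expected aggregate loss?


E[S] = E[N] * E[X]
= 114 * 3023
= 344622


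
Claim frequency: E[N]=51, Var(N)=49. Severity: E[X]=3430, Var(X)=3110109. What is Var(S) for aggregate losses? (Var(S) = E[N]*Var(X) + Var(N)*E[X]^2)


Var(S) = E[N]*Var(X) + Var(N)*E[X]^2
= 51*3110109 + 49*3430^2
= 158615559 + 576480100
= 7.3510e+08


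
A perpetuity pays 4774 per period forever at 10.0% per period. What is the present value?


PV = PMT / i
= 4774 / 0.1
= 47740.0


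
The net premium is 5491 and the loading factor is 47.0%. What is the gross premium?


Gross = net * (1 + loading)
= 5491 * (1 + 0.47)
= 5491 * 1.47
= 8071.77


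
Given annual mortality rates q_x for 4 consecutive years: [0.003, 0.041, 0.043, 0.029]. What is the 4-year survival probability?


p_k = 1 - q_k for each year
Survival = product of (1 - q_k)
= 0.997 * 0.959 * 0.957 * 0.971
= 0.8885


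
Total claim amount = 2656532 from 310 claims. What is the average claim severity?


severity = total / number
= 2656532 / 310
= 8569.4581


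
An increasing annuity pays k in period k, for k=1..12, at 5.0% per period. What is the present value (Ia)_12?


(Ia)_n = sum_{k=1}^{n} k * v^k, v = 1/(1+i)
v = 0.952381
Sum computed term by term:
(Ia)_12 = 52.4873


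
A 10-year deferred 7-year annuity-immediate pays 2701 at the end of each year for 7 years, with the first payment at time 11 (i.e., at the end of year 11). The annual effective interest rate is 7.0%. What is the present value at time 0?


PV at time 10 of the 7-year annuity-immediate:
a_n = 2701 * (1-(1+0.07)^(-7))/0.07 = 14556.4707
Discount back 10 years to time 0:
PV = 14556.4707 * (1+0.07)^(-10)
= 14556.4707 * 0.508349
= 7399.7716


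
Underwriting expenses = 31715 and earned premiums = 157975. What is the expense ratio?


Expense ratio = expenses / premiums
= 31715 / 157975
= 0.2008


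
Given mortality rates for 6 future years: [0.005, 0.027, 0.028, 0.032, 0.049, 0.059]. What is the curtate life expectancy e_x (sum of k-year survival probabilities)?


e_x = sum_{k=1}^{n} k_p_x
k_p_x values:
  1_p_x = 0.995
  2_p_x = 0.968135
  3_p_x = 0.941027
  4_p_x = 0.910914
  5_p_x = 0.86628
  6_p_x = 0.815169
e_x = 5.4965


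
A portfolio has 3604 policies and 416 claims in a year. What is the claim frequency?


frequency = claims / policies
= 416 / 3604
= 0.1154


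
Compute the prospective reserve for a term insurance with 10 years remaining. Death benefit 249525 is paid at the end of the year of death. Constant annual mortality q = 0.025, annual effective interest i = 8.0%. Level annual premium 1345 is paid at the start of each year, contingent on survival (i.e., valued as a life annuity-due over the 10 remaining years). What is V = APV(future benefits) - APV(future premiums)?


v = 1/(1+i) = 0.925926
APV(future benefits) per unit = sum_{k=0}^{9} k_p_x * q * v^(k+1) = 0.152478
APV(future benefits) = 249525 * 0.152478 = 38047.1665
Life annuity-due factor ä_{x:10} = sum_{k=0}^{9} k_p_x * v^k = 6.587066
APV(future premiums) = 1345 * 6.587066 = 8859.6035
V = 38047.1665 - 8859.6035
= 29187.563


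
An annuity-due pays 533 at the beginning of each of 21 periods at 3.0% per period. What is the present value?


PV_due = PMT * (1-(1+i)^(-n))/i * (1+i)
PV_immediate = 8216.2079
PV_due = 8216.2079 * 1.03
= 8462.6941


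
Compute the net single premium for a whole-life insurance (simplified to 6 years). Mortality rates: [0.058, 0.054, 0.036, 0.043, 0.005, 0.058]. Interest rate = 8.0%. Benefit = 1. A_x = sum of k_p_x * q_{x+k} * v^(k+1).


v = 0.925926
Year 0: k_p_x=1.0, q=0.058, term=0.053704
Year 1: k_p_x=0.942, q=0.054, term=0.043611
Year 2: k_p_x=0.891132, q=0.036, term=0.025467
Year 3: k_p_x=0.859051, q=0.043, term=0.027151
Year 4: k_p_x=0.822112, q=0.005, term=0.002798
Year 5: k_p_x=0.818001, q=0.058, term=0.029898
A_x = 0.1826


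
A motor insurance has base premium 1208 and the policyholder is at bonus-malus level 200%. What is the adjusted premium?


adjusted = base * BM_level / 100
= 1208 * 200 / 100
= 1208 * 2.0
= 2416.0


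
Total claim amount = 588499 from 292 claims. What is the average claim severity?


severity = total / number
= 588499 / 292
= 2015.4075


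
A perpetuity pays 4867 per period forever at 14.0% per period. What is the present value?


PV = PMT / i
= 4867 / 0.14
= 34764.2857


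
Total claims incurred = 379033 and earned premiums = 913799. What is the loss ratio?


Loss ratio = claims / premiums
= 379033 / 913799
= 0.4148


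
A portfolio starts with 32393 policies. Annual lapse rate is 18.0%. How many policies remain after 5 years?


remaining = initial * (1 - lapse)^years
= 32393 * (1 - 0.18)^5
= 32393 * 0.37074
= 12009.3757


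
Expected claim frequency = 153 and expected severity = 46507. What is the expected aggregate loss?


E[S] = E[N] * E[X]
= 153 * 46507
= 7.1156e+06


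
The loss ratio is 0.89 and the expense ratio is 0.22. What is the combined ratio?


Combined ratio = loss ratio + expense ratio
= 0.89 + 0.22
= 1.11


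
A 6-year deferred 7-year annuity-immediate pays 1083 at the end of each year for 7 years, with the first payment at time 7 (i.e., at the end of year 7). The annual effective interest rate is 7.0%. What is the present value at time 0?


PV at time 6 of the 7-year annuity-immediate:
a_n = 1083 * (1-(1+0.07)^(-7))/0.07 = 5836.6004
Discount back 6 years to time 0:
PV = 5836.6004 * (1+0.07)^(-6)
= 5836.6004 * 0.666342
= 3889.1733


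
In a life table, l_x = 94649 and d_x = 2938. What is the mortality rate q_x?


q_x = d_x / l_x
= 2938 / 94649
= 0.031


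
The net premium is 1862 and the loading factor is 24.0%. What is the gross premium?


Gross = net * (1 + loading)
= 1862 * (1 + 0.24)
= 1862 * 1.24
= 2308.88


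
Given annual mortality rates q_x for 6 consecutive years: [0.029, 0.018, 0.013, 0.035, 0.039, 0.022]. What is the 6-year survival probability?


p_k = 1 - q_k for each year
Survival = product of (1 - q_k)
= 0.971 * 0.982 * 0.987 * 0.965 * 0.961 * 0.978
= 0.8536


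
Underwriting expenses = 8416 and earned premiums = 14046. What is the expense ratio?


Expense ratio = expenses / premiums
= 8416 / 14046
= 0.5992


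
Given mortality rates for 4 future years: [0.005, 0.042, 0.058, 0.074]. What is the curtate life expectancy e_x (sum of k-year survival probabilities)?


e_x = sum_{k=1}^{n} k_p_x
k_p_x values:
  1_p_x = 0.995
  2_p_x = 0.95321
  3_p_x = 0.897924
  4_p_x = 0.831477
e_x = 3.6776


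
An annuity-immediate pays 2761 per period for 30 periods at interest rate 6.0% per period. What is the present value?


PV = PMT * (1 - (1+i)^(-n)) / i
= 2761 * (1 - (1+0.06)^(-30)) / 0.06
= 2761 * (1 - 0.17411) / 0.06
= 2761 * 13.764831
= 38004.6988


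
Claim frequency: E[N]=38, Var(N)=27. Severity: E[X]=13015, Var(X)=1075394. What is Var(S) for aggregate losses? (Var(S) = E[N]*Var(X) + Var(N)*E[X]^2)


Var(S) = E[N]*Var(X) + Var(N)*E[X]^2
= 38*1075394 + 27*13015^2
= 40864972 + 4573536075
= 4.6144e+09


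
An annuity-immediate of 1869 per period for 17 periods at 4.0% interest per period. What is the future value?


FV = PMT * ((1+i)^n - 1) / i
= 1869 * ((1.04)^17 - 1) / 0.04
= 1869 * (1.9479 - 1) / 0.04
= 44290.6507


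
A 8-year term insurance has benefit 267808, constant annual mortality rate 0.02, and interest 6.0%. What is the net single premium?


NSP = benefit * sum_{k=0}^{n-1} k_p_x * q * v^(k+1)
With constant q=0.02, v=0.943396
Sum = 0.116555
NSP = 267808 * 0.116555
= 31214.412


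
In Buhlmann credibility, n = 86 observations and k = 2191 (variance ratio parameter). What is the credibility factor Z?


Z = n / (n + k)
= 86 / (86 + 2191)
= 86 / 2277
= 0.0378


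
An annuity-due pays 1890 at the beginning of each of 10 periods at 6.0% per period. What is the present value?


PV_due = PMT * (1-(1+i)^(-n))/i * (1+i)
PV_immediate = 13910.5645
PV_due = 13910.5645 * 1.06
= 14745.1984


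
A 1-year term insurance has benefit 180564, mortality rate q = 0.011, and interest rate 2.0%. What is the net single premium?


NSP = benefit * q * v
v = 1/(1+i) = 0.980392
NSP = 180564 * 0.011 * 0.980392
= 1947.2588


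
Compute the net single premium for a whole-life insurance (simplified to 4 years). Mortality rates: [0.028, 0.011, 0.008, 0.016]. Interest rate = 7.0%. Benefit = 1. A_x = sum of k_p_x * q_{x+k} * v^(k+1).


v = 0.934579
Year 0: k_p_x=1.0, q=0.028, term=0.026168
Year 1: k_p_x=0.972, q=0.011, term=0.009339
Year 2: k_p_x=0.961308, q=0.008, term=0.006278
Year 3: k_p_x=0.953618, q=0.016, term=0.01164
A_x = 0.0534


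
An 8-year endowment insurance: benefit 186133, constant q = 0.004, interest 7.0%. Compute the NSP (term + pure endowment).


Term component = 4390.2891
Pure endowment = 8_p_x * v^8 * benefit = 0.968444 * 0.582009 * 186133 = 104912.6514
NSP = 109302.9406


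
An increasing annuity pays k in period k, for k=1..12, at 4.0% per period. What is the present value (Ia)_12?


(Ia)_n = sum_{k=1}^{n} k * v^k, v = 1/(1+i)
v = 0.961538
Sum computed term by term:
(Ia)_12 = 56.6328


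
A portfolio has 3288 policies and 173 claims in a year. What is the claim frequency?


frequency = claims / policies
= 173 / 3288
= 0.0526


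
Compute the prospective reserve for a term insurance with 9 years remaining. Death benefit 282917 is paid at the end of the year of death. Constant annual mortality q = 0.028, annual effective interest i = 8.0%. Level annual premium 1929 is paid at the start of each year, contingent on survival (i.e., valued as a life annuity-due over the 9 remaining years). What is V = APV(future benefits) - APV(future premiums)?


v = 1/(1+i) = 0.925926
APV(future benefits) per unit = sum_{k=0}^{8} k_p_x * q * v^(k+1) = 0.158817
APV(future benefits) = 282917 * 0.158817 = 44932.0038
Life annuity-due factor ä_{x:9} = sum_{k=0}^{8} k_p_x * v^k = 6.125795
APV(future premiums) = 1929 * 6.125795 = 11816.6588
V = 44932.0038 - 11816.6588
= 33115.345


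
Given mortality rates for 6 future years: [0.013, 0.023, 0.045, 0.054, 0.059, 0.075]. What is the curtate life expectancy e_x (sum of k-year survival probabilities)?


e_x = sum_{k=1}^{n} k_p_x
k_p_x values:
  1_p_x = 0.987
  2_p_x = 0.964299
  3_p_x = 0.920906
  4_p_x = 0.871177
  5_p_x = 0.819777
  6_p_x = 0.758294
e_x = 5.3215


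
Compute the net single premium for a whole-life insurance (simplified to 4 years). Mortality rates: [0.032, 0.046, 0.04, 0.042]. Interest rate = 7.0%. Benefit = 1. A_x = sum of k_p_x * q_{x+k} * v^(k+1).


v = 0.934579
Year 0: k_p_x=1.0, q=0.032, term=0.029907
Year 1: k_p_x=0.968, q=0.046, term=0.038892
Year 2: k_p_x=0.923472, q=0.04, term=0.030153
Year 3: k_p_x=0.886533, q=0.042, term=0.028406
A_x = 0.1274


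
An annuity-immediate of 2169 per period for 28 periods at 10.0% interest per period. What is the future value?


FV = PMT * ((1+i)^n - 1) / i
= 2169 * ((1.1)^28 - 1) / 0.1
= 2169 * (14.420994 - 1) / 0.1
= 291101.3514


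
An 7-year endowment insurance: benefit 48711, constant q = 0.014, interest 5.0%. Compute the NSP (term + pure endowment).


Term component = 3794.5155
Pure endowment = 7_p_x * v^7 * benefit = 0.906021 * 0.710681 * 48711 = 31364.6436
NSP = 35159.159


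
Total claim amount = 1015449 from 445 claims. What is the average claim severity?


severity = total / number
= 1015449 / 445
= 2281.9079


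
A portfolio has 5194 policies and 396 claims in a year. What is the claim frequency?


frequency = claims / policies
= 396 / 5194
= 0.0762


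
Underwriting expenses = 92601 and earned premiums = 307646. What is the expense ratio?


Expense ratio = expenses / premiums
= 92601 / 307646
= 0.301


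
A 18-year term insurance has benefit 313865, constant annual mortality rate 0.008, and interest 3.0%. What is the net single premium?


NSP = benefit * sum_{k=0}^{n-1} k_p_x * q * v^(k+1)
With constant q=0.008, v=0.970874
Sum = 0.103511
NSP = 313865 * 0.103511
= 32488.4408


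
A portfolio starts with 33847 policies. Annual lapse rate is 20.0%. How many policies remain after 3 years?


remaining = initial * (1 - lapse)^years
= 33847 * (1 - 0.2)^3
= 33847 * 0.512
= 17329.664


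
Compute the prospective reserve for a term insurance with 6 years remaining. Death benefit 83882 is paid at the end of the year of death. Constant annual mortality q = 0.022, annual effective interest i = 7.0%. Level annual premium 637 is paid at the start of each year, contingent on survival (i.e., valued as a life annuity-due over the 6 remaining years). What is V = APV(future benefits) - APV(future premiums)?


v = 1/(1+i) = 0.934579
APV(future benefits) per unit = sum_{k=0}^{5} k_p_x * q * v^(k+1) = 0.099698
APV(future benefits) = 83882 * 0.099698 = 8362.8271
Life annuity-due factor ä_{x:6} = sum_{k=0}^{5} k_p_x * v^k = 4.848925
APV(future premiums) = 637 * 4.848925 = 3088.765
V = 8362.8271 - 3088.765
= 5274.0621


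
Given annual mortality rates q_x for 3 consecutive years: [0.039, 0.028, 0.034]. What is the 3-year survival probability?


p_k = 1 - q_k for each year
Survival = product of (1 - q_k)
= 0.961 * 0.972 * 0.966
= 0.9023


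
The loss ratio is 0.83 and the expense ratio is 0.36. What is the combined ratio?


Combined ratio = loss ratio + expense ratio
= 0.83 + 0.36
= 1.19


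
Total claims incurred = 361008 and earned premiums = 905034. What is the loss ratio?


Loss ratio = claims / premiums
= 361008 / 905034
= 0.3989


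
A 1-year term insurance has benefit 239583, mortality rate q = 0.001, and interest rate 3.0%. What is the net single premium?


NSP = benefit * q * v
v = 1/(1+i) = 0.970874
NSP = 239583 * 0.001 * 0.970874
= 232.6049


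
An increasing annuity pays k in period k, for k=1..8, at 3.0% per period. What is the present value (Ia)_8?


(Ia)_n = sum_{k=1}^{n} k * v^k, v = 1/(1+i)
v = 0.970874
Sum computed term by term:
(Ia)_8 = 30.5003


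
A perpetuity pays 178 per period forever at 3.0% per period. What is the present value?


PV = PMT / i
= 178 / 0.03
= 5933.3333


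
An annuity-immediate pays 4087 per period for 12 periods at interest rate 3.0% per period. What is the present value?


PV = PMT * (1 - (1+i)^(-n)) / i
= 4087 * (1 - (1+0.03)^(-12)) / 0.03
= 4087 * (1 - 0.70138) / 0.03
= 4087 * 9.954004
= 40682.0143


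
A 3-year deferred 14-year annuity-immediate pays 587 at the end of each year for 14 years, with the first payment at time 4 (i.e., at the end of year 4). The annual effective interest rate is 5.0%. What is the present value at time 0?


PV at time 3 of the 14-year annuity-immediate:
a_n = 587 * (1-(1+0.05)^(-14))/0.05 = 5810.5022
Discount back 3 years to time 0:
PV = 5810.5022 * (1+0.05)^(-3)
= 5810.5022 * 0.863838
= 5019.3303


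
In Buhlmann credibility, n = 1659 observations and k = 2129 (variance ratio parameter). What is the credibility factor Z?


Z = n / (n + k)
= 1659 / (1659 + 2129)
= 1659 / 3788
= 0.438


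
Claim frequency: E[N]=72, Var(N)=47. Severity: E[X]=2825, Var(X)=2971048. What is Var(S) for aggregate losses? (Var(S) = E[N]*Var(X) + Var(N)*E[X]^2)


Var(S) = E[N]*Var(X) + Var(N)*E[X]^2
= 72*2971048 + 47*2825^2
= 213915456 + 375089375
= 5.8900e+08


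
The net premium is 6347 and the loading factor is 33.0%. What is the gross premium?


Gross = net * (1 + loading)
= 6347 * (1 + 0.33)
= 6347 * 1.33
= 8441.51


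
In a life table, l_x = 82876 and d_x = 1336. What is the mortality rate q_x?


q_x = d_x / l_x
= 1336 / 82876
= 0.0161


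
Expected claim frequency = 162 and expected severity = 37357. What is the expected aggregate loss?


E[S] = E[N] * E[X]
= 162 * 37357
= 6.0518e+06


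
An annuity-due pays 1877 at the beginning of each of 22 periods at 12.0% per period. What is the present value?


PV_due = PMT * (1-(1+i)^(-n))/i * (1+i)
PV_immediate = 14349.0001
PV_due = 14349.0001 * 1.12
= 16070.8801


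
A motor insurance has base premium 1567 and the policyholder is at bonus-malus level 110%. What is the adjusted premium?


adjusted = base * BM_level / 100
= 1567 * 110 / 100
= 1567 * 1.1
= 1723.7


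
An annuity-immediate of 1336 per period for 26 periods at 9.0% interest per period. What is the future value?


FV = PMT * ((1+i)^n - 1) / i
= 1336 * ((1.09)^26 - 1) / 0.09
= 1336 * (9.399158 - 1) / 0.09
= 124680.8331


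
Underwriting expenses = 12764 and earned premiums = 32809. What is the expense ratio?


Expense ratio = expenses / premiums
= 12764 / 32809
= 0.389


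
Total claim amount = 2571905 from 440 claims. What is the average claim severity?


severity = total / number
= 2571905 / 440
= 5845.2386


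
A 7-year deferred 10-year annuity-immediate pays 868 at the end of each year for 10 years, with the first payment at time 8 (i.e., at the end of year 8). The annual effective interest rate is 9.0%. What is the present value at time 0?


PV at time 7 of the 10-year annuity-immediate:
a_n = 868 * (1-(1+0.09)^(-10))/0.09 = 5570.5269
Discount back 7 years to time 0:
PV = 5570.5269 * (1+0.09)^(-7)
= 5570.5269 * 0.547034
= 3047.269


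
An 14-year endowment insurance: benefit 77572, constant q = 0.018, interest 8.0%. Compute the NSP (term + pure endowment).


Term component = 10486.2572
Pure endowment = 14_p_x * v^14 * benefit = 0.775463 * 0.340461 * 77572 = 20480.1551
NSP = 30966.4123


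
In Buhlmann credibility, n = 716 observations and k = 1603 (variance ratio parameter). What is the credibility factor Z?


Z = n / (n + k)
= 716 / (716 + 1603)
= 716 / 2319
= 0.3088


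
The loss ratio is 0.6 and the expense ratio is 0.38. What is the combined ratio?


Combined ratio = loss ratio + expense ratio
= 0.6 + 0.38
= 0.98


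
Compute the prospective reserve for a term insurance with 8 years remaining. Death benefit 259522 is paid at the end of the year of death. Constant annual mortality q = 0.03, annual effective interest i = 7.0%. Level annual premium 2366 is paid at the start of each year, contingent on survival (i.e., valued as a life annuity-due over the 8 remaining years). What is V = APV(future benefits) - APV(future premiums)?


v = 1/(1+i) = 0.934579
APV(future benefits) per unit = sum_{k=0}^{7} k_p_x * q * v^(k+1) = 0.163156
APV(future benefits) = 259522 * 0.163156 = 42342.6412
Life annuity-due factor ä_{x:8} = sum_{k=0}^{7} k_p_x * v^k = 5.81924
APV(future premiums) = 2366 * 5.81924 = 13768.3224
V = 42342.6412 - 13768.3224
= 28574.3187


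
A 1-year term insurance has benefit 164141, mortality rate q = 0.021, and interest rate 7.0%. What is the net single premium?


NSP = benefit * q * v
v = 1/(1+i) = 0.934579
NSP = 164141 * 0.021 * 0.934579
= 3221.4589


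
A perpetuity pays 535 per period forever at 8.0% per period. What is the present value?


PV = PMT / i
= 535 / 0.08
= 6687.5


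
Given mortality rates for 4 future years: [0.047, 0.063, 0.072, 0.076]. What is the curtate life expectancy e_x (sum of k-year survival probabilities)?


e_x = sum_{k=1}^{n} k_p_x
k_p_x values:
  1_p_x = 0.953
  2_p_x = 0.892961
  3_p_x = 0.828668
  4_p_x = 0.765689
e_x = 3.4403


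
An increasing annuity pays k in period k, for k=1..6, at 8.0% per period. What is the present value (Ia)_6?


(Ia)_n = sum_{k=1}^{n} k * v^k, v = 1/(1+i)
v = 0.925926
Sum computed term by term:
(Ia)_6 = 15.1462


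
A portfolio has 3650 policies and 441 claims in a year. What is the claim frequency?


frequency = claims / policies
= 441 / 3650
= 0.1208


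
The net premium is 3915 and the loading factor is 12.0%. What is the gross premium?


Gross = net * (1 + loading)
= 3915 * (1 + 0.12)
= 3915 * 1.12
= 4384.8


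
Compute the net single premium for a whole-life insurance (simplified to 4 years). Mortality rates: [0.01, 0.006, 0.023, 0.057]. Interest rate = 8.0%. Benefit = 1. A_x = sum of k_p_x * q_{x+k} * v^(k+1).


v = 0.925926
Year 0: k_p_x=1.0, q=0.01, term=0.009259
Year 1: k_p_x=0.99, q=0.006, term=0.005093
Year 2: k_p_x=0.98406, q=0.023, term=0.017967
Year 3: k_p_x=0.961427, q=0.057, term=0.040281
A_x = 0.0726


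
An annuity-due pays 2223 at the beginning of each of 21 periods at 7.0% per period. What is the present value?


PV_due = PMT * (1-(1+i)^(-n))/i * (1+i)
PV_immediate = 24087.3773
PV_due = 24087.3773 * 1.07
= 25773.4937


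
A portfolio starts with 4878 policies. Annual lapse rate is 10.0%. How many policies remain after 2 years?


remaining = initial * (1 - lapse)^years
= 4878 * (1 - 0.1)^2
= 4878 * 0.81
= 3951.18


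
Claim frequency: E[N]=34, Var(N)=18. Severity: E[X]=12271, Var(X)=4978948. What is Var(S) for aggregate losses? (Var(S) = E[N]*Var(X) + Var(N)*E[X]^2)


Var(S) = E[N]*Var(X) + Var(N)*E[X]^2
= 34*4978948 + 18*12271^2
= 169284232 + 2710393938
= 2.8797e+09
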